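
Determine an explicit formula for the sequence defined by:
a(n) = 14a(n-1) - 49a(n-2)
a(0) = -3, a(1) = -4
Characteristic equation: x² - 14x + 49 = 0, which is (x - (7))².
Repeated root r = 7.
General solution: a(n) = (A + Bn)·(7)^n.
From a(0) = -3: A = -3.
From a(1) = -4: (A + B)·(7) = -4 ⇒ B = \frac{17}{7}.
So a(n) = \left(\frac{17 n}{7} - 3\right) \cdot (7)^n.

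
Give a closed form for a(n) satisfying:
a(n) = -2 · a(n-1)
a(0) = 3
Pure geometric recurrence with ratio -2.
By induction a(n) = a(0) · (-2)^n = 3 \left(-2\right)^{n}.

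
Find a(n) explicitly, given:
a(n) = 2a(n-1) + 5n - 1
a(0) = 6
First-order linear with linear forcing.
Homogeneous solution: a_h(n) = A·(2)^n.
Try particular a_p(n) = pn + q. Substituting:
  pn + q = 2(p(n-1) + q) + 5n - 1.
Matching the n-coefficient: p = 2p + 5 ⇒ p = -5.
Matching constants: q = -2p + 2q - 1 ⇒ q = -9.
General: a(n) = A·(2)^n - 5 n - 9.
Apply a(0) = 6: A - 9 = 6 ⇒ A = 15.
So a(n) = 15 \cdot 2^{n} - 5 n - 9.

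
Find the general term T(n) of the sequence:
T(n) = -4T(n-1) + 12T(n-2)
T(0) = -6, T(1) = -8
Characteristic equation: x² + 4x - 12 = 0, which factors as (x - (-6))(x - (2)) = 0.
Roots r₁ = -6, r₂ = 2 (distinct).
General solution: T(n) = A·(-6)^n + B·(2)^n.
From T(0) = -6: A + B = -6.
From T(1) = -8: -6A + 2B = -8.
Solving: A = - \frac{1}{2}, B = - \frac{11}{2}.
So T(n) = - \frac{\left(-6\right)^{n}}{2} - \frac{11 \cdot 2^{n}}{2}.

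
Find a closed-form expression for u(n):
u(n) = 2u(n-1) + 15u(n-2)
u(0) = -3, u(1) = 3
Characteristic equation: x² - 2x - 15 = 0, which factors as (x - (-3))(x - (5)) = 0.
Roots r₁ = -3, r₂ = 5 (distinct).
General solution: u(n) = A·(-3)^n + B·(5)^n.
From u(0) = -3: A + B = -3.
From u(1) = 3: -3A + 5B = 3.
Solving: A = - \frac{9}{4}, B = - \frac{3}{4}.
So u(n) = - \frac{9 \left(-3\right)^{n}}{4} - \frac{3 \cdot 5^{n}}{4}.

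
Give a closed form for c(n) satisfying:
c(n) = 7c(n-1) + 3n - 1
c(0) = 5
First-order linear with linear forcing.
Homogeneous solution: c_h(n) = A·(7)^n.
Try particular c_p(n) = pn + q. Substituting:
  pn + q = 7(p(n-1) + q) + 3n - 1.
Matching the n-coefficient: p = 7p + 3 ⇒ p = - \frac{1}{2}.
Matching constants: q = -7p + 7q - 1 ⇒ q = - \frac{5}{12}.
General: c(n) = A·(7)^n - \frac{n}{2} - \frac{5}{12}.
Apply c(0) = 5: A - \frac{5}{12} = 5 ⇒ A = \frac{65}{12}.
So c(n) = \frac{65 \cdot 7^{n}}{12} - \frac{n}{2} - \frac{5}{12}.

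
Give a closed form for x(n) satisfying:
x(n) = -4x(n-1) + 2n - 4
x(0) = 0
First-order linear with linear forcing.
Homogeneous solution: x_h(n) = A·(-4)^n.
Try particular x_p(n) = pn + q. Substituting:
  pn + q = -4(p(n-1) + q) + 2n - 4.
Matching the n-coefficient: p = -4p + 2 ⇒ p = \frac{2}{5}.
Matching constants: q = 4p - 4q - 4 ⇒ q = - \frac{12}{25}.
General: x(n) = A·(-4)^n + \frac{2 n}{5} - \frac{12}{25}.
Apply x(0) = 0: A - \frac{12}{25} = 0 ⇒ A = \frac{12}{25}.
So x(n) = \frac{12 \left(-4\right)^{n}}{25} + \frac{2 n}{5} - \frac{12}{25}.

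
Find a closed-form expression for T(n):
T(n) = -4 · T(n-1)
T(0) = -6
Pure geometric recurrence with ratio -4.
By induction T(n) = T(0) · (-4)^n = - 6 \left(-4\right)^{n}.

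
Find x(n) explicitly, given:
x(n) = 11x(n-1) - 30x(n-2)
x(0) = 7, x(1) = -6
Characteristic equation: x² - 11x + 30 = 0, which factors as (x - (6))(x - (5)) = 0.
Roots r₁ = 6, r₂ = 5 (distinct).
General solution: x(n) = A·(6)^n + B·(5)^n.
From x(0) = 7: A + B = 7.
From x(1) = -6: 6A + 5B = -6.
Solving: A = -41, B = 48.
So x(n) = 48 \cdot 5^{n} - 41 \cdot 6^{n}.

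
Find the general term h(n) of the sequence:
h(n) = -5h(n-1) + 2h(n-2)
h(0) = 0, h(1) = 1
Characteristic equation: x² + 5x - 2 = 0.
Discriminant Δ = (-5)² + 4·(2) = 33.
Roots r₁,₂ = (-5 ± √33)/2, so r₁ = - \frac{5}{2} + \frac{\sqrt{33}}{2}, r₂ = - \frac{\sqrt{33}}{2} - \frac{5}{2}.
General solution: h(n) = A·r₁^n + B·r₂^n.
From the initial conditions, A + B = 0 and r₁A + r₂B = 1.
Since r₁ - r₂ = √33: A = (1 - (0)r₂)/√33 = \frac{\sqrt{33}}{33}, and B = 0 - A = - \frac{\sqrt{33}}{33}.
So h(n) = \left(\frac{\sqrt{33}}{33}\right)\left(- \frac{5}{2} + \frac{\sqrt{33}}{2}\right)^n + \left(- \frac{\sqrt{33}}{33}\right)\left(- \frac{\sqrt{33}}{2} - \frac{5}{2}\right)^n.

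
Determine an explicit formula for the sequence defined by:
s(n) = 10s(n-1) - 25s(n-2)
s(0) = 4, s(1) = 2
Characteristic equation: x² - 10x + 25 = 0, which is (x - (5))².
Repeated root r = 5.
General solution: s(n) = (A + Bn)·(5)^n.
From s(0) = 4: A = 4.
From s(1) = 2: (A + B)·(5) = 2 ⇒ B = - \frac{18}{5}.
So s(n) = \left(4 - \frac{18 n}{5}\right) \cdot (5)^n.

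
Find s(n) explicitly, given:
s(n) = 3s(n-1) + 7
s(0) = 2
First-order linear non-homogeneous.
Homogeneous solution: s_h(n) = A·(3)^n.
Try constant particular solution s_p = K: K = 3K + 7 ⇒ K = - \frac{7}{2}.
General: s(n) = A·(3)^n - \frac{7}{2}.
Apply s(0) = 2: A - \frac{7}{2} = 2 ⇒ A = \frac{11}{2}.
So s(n) = \frac{11 \cdot 3^{n}}{2} - \frac{7}{2}.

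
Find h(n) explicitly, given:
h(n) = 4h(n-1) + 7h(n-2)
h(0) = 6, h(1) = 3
Characteristic equation: x² - 4x - 7 = 0.
Discriminant Δ = (4)² + 4·(7) = 44.
Roots r₁,₂ = (4 ± √44)/2, so r₁ = 2 + \sqrt{11}, r₂ = 2 - \sqrt{11}.
General solution: h(n) = A·r₁^n + B·r₂^n.
From the initial conditions, A + B = 6 and r₁A + r₂B = 3.
Since r₁ - r₂ = √44: A = (3 - (6)r₂)/√44 = 3 - \frac{9 \sqrt{11}}{22}, and B = 6 - A = \frac{9 \sqrt{11}}{22} + 3.
So h(n) = \left(3 - \frac{9 \sqrt{11}}{22}\right)\left(2 + \sqrt{11}\right)^n + \left(\frac{9 \sqrt{11}}{22} + 3\right)\left(2 - \sqrt{11}\right)^n.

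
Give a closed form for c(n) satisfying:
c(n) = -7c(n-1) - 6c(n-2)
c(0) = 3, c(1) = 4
Characteristic equation: x² + 7x + 6 = 0, which factors as (x - (-1))(x - (-6)) = 0.
Roots r₁ = -1, r₂ = -6 (distinct).
General solution: c(n) = A·(-1)^n + B·(-6)^n.
From c(0) = 3: A + B = 3.
From c(1) = 4: -A - 6B = 4.
Solving: A = \frac{22}{5}, B = - \frac{7}{5}.
So c(n) = \frac{22 \left(-1\right)^{n}}{5} - \frac{7 \left(-6\right)^{n}}{5}.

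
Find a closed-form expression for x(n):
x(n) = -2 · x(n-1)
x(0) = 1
Pure geometric recurrence with ratio -2.
By induction x(n) = x(0) · (-2)^n = \left(-2\right)^{n}.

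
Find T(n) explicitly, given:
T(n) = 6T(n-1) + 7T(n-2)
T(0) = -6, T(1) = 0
Characteristic equation: x² - 6x - 7 = 0, which factors as (x - (-1))(x - (7)) = 0.
Roots r₁ = -1, r₂ = 7 (distinct).
General solution: T(n) = A·(-1)^n + B·(7)^n.
From T(0) = -6: A + B = -6.
From T(1) = 0: -A + 7B = 0.
Solving: A = - \frac{21}{4}, B = - \frac{3}{4}.
So T(n) = - \frac{21 \left(-1\right)^{n}}{4} - \frac{3 \cdot 7^{n}}{4}.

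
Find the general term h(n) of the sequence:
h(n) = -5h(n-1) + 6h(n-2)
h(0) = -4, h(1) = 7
Characteristic equation: x² + 5x - 6 = 0, which factors as (x - (-6))(x - (1)) = 0.
Roots r₁ = -6, r₂ = 1 (distinct).
General solution: h(n) = A·(-6)^n + B·(1)^n.
From h(0) = -4: A + B = -4.
From h(1) = 7: -6A + B = 7.
Solving: A = - \frac{11}{7}, B = - \frac{17}{7}.
So h(n) = - \frac{11 \left(-6\right)^{n}}{7} - \frac{17}{7}.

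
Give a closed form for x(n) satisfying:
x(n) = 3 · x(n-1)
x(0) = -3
Pure geometric recurrence with ratio 3.
By induction x(n) = x(0) · (3)^n = - 3 \cdot 3^{n}.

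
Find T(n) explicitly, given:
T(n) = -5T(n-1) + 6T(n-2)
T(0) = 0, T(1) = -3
Characteristic equation: x² + 5x - 6 = 0, which factors as (x - (1))(x - (-6)) = 0.
Roots r₁ = 1, r₂ = -6 (distinct).
General solution: T(n) = A·(1)^n + B·(-6)^n.
From T(0) = 0: A + B = 0.
From T(1) = -3: A - 6B = -3.
Solving: A = - \frac{3}{7}, B = \frac{3}{7}.
So T(n) = \frac{3 \left(-6\right)^{n}}{7} - \frac{3}{7}.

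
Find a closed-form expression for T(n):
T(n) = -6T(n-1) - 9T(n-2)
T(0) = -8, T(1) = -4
Characteristic equation: x² + 6x + 9 = 0, which is (x - (-3))².
Repeated root r = -3.
General solution: T(n) = (A + Bn)·(-3)^n.
From T(0) = -8: A = -8.
From T(1) = -4: (A + B)·(-3) = -4 ⇒ B = \frac{28}{3}.
So T(n) = \left(\frac{28 n}{3} - 8\right) \cdot (-3)^n.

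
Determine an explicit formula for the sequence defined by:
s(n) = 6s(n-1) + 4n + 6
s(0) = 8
First-order linear with linear forcing.
Homogeneous solution: s_h(n) = A·(6)^n.
Try particular s_p(n) = pn + q. Substituting:
  pn + q = 6(p(n-1) + q) + 4n + 6.
Matching the n-coefficient: p = 6p + 4 ⇒ p = - \frac{4}{5}.
Matching constants: q = -6p + 6q + 6 ⇒ q = - \frac{54}{25}.
General: s(n) = A·(6)^n - \frac{4 n}{5} - \frac{54}{25}.
Apply s(0) = 8: A - \frac{54}{25} = 8 ⇒ A = \frac{254}{25}.
So s(n) = \frac{254 \cdot 6^{n}}{25} - \frac{4 n}{5} - \frac{54}{25}.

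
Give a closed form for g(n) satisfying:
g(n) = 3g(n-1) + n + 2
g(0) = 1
First-order linear with linear forcing.
Homogeneous solution: g_h(n) = A·(3)^n.
Try particular g_p(n) = pn + q. Substituting:
  pn + q = 3(p(n-1) + q) + n + 2.
Matching the n-coefficient: p = 3p + 1 ⇒ p = - \frac{1}{2}.
Matching constants: q = -3p + 3q + 2 ⇒ q = - \frac{7}{4}.
General: g(n) = A·(3)^n - \frac{n}{2} - \frac{7}{4}.
Apply g(0) = 1: A - \frac{7}{4} = 1 ⇒ A = \frac{11}{4}.
So g(n) = \frac{11 \cdot 3^{n}}{4} - \frac{n}{2} - \frac{7}{4}.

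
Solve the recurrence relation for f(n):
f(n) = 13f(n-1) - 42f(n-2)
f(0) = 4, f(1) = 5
Characteristic equation: x² - 13x + 42 = 0, which factors as (x - (7))(x - (6)) = 0.
Roots r₁ = 7, r₂ = 6 (distinct).
General solution: f(n) = A·(7)^n + B·(6)^n.
From f(0) = 4: A + B = 4.
From f(1) = 5: 7A + 6B = 5.
Solving: A = -19, B = 23.
So f(n) = 23 \cdot 6^{n} - 19 \cdot 7^{n}.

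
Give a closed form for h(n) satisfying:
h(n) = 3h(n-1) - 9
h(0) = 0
First-order linear non-homogeneous.
Homogeneous solution: h_h(n) = A·(3)^n.
Try constant particular solution h_p = K: K = 3K - 9 ⇒ K = \frac{9}{2}.
General: h(n) = A·(3)^n + \frac{9}{2}.
Apply h(0) = 0: A + \frac{9}{2} = 0 ⇒ A = - \frac{9}{2}.
So h(n) = \frac{9}{2} - \frac{9 \cdot 3^{n}}{2}.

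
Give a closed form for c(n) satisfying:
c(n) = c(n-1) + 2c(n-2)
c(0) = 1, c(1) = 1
Characteristic equation: x² - x - 2 = 0, which factors as (x - (2))(x - (-1)) = 0.
Roots r₁ = 2, r₂ = -1 (distinct).
General solution: c(n) = A·(2)^n + B·(-1)^n.
From c(0) = 1: A + B = 1.
From c(1) = 1: 2A - B = 1.
Solving: A = \frac{2}{3}, B = \frac{1}{3}.
So c(n) = \frac{\left(-1\right)^{n}}{3} + \frac{2 \cdot 2^{n}}{3}.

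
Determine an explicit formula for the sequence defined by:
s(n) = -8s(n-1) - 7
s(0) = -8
First-order linear non-homogeneous.
Homogeneous solution: s_h(n) = A·(-8)^n.
Try constant particular solution s_p = K: K = -8K - 7 ⇒ K = - \frac{7}{9}.
General: s(n) = A·(-8)^n - \frac{7}{9}.
Apply s(0) = -8: A - \frac{7}{9} = -8 ⇒ A = - \frac{65}{9}.
So s(n) = - \frac{65 \left(-8\right)^{n}}{9} - \frac{7}{9}.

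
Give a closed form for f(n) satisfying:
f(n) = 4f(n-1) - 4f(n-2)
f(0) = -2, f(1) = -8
Characteristic equation: x² - 4x + 4 = 0, which is (x - (2))².
Repeated root r = 2.
General solution: f(n) = (A + Bn)·(2)^n.
From f(0) = -2: A = -2.
From f(1) = -8: (A + B)·(2) = -8 ⇒ B = -2.
So f(n) = \left(- 2 n - 2\right) \cdot (2)^n.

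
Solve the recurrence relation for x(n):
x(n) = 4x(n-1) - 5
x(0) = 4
First-order linear non-homogeneous.
Homogeneous solution: x_h(n) = A·(4)^n.
Try constant particular solution x_p = K: K = 4K - 5 ⇒ K = \frac{5}{3}.
General: x(n) = A·(4)^n + \frac{5}{3}.
Apply x(0) = 4: A + \frac{5}{3} = 4 ⇒ A = \frac{7}{3}.
So x(n) = \frac{7 \cdot 4^{n}}{3} + \frac{5}{3}.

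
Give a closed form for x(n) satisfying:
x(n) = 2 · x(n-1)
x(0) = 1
Pure geometric recurrence with ratio 2.
By induction x(n) = x(0) · (2)^n = 2^{n}.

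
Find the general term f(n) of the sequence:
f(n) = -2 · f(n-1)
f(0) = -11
Pure geometric recurrence with ratio -2.
By induction f(n) = f(0) · (-2)^n = - 11 \left(-2\right)^{n}.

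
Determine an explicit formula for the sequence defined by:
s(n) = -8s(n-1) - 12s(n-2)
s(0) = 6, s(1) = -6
Characteristic equation: x² + 8x + 12 = 0, which factors as (x - (-2))(x - (-6)) = 0.
Roots r₁ = -2, r₂ = -6 (distinct).
General solution: s(n) = A·(-2)^n + B·(-6)^n.
From s(0) = 6: A + B = 6.
From s(1) = -6: -2A - 6B = -6.
Solving: A = \frac{15}{2}, B = - \frac{3}{2}.
So s(n) = \frac{15 \left(-2\right)^{n}}{2} - \frac{3 \left(-6\right)^{n}}{2}.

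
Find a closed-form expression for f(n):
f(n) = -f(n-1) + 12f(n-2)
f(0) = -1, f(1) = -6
Characteristic equation: x² + x - 12 = 0, which factors as (x - (-4))(x - (3)) = 0.
Roots r₁ = -4, r₂ = 3 (distinct).
General solution: f(n) = A·(-4)^n + B·(3)^n.
From f(0) = -1: A + B = -1.
From f(1) = -6: -4A + 3B = -6.
Solving: A = \frac{3}{7}, B = - \frac{10}{7}.
So f(n) = \frac{3 \left(-4\right)^{n}}{7} - \frac{10 \cdot 3^{n}}{7}.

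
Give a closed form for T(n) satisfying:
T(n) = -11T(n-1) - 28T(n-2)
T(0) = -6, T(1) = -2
Characteristic equation: x² + 11x + 28 = 0, which factors as (x - (-7))(x - (-4)) = 0.
Roots r₁ = -7, r₂ = -4 (distinct).
General solution: T(n) = A·(-7)^n + B·(-4)^n.
From T(0) = -6: A + B = -6.
From T(1) = -2: -7A - 4B = -2.
Solving: A = \frac{26}{3}, B = - \frac{44}{3}.
So T(n) = - \frac{44 \left(-4\right)^{n}}{3} + \frac{26 \left(-7\right)^{n}}{3}.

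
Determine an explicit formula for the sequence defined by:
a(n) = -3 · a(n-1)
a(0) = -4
Pure geometric recurrence with ratio -3.
By induction a(n) = a(0) · (-3)^n = - 4 \left(-3\right)^{n}.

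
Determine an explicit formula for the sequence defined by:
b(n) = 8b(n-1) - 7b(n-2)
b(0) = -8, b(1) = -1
Characteristic equation: x² - 8x + 7 = 0, which factors as (x - (1))(x - (7)) = 0.
Roots r₁ = 1, r₂ = 7 (distinct).
General solution: b(n) = A·(1)^n + B·(7)^n.
From b(0) = -8: A + B = -8.
From b(1) = -1: A + 7B = -1.
Solving: A = - \frac{55}{6}, B = \frac{7}{6}.
So b(n) = \frac{7 \cdot 7^{n}}{6} - \frac{55}{6}.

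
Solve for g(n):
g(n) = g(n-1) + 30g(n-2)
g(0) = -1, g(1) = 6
Characteristic equation: x² - x - 30 = 0, which factors as (x - (-5))(x - (6)) = 0.
Roots r₁ = -5, r₂ = 6 (distinct).
General solution: g(n) = A·(-5)^n + B·(6)^n.
From g(0) = -1: A + B = -1.
From g(1) = 6: -5A + 6B = 6.
Solving: A = - \frac{12}{11}, B = \frac{1}{11}.
So g(n) = - \frac{12 \left(-5\right)^{n}}{11} + \frac{6^{n}}{11}.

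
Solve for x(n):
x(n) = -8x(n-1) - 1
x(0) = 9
First-order linear non-homogeneous.
Homogeneous solution: x_h(n) = A·(-8)^n.
Try constant particular solution x_p = K: K = -8K - 1 ⇒ K = - \frac{1}{9}.
General: x(n) = A·(-8)^n - \frac{1}{9}.
Apply x(0) = 9: A - \frac{1}{9} = 9 ⇒ A = \frac{82}{9}.
So x(n) = \frac{82 \left(-8\right)^{n}}{9} - \frac{1}{9}.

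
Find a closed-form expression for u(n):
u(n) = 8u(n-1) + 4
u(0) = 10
First-order linear non-homogeneous.
Homogeneous solution: u_h(n) = A·(8)^n.
Try constant particular solution u_p = K: K = 8K + 4 ⇒ K = - \frac{4}{7}.
General: u(n) = A·(8)^n - \frac{4}{7}.
Apply u(0) = 10: A - \frac{4}{7} = 10 ⇒ A = \frac{74}{7}.
So u(n) = \frac{74 \cdot 8^{n}}{7} - \frac{4}{7}.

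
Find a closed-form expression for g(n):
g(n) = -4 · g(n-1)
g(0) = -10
Pure geometric recurrence with ratio -4.
By induction g(n) = g(0) · (-4)^n = - 10 \left(-4\right)^{n}.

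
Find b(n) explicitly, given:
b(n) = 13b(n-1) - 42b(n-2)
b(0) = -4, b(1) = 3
Characteristic equation: x² - 13x + 42 = 0, which factors as (x - (7))(x - (6)) = 0.
Roots r₁ = 7, r₂ = 6 (distinct).
General solution: b(n) = A·(7)^n + B·(6)^n.
From b(0) = -4: A + B = -4.
From b(1) = 3: 7A + 6B = 3.
Solving: A = 27, B = -31.
So b(n) = - 31 \cdot 6^{n} + 27 \cdot 7^{n}.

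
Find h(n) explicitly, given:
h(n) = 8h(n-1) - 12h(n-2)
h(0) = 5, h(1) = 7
Characteristic equation: x² - 8x + 12 = 0, which factors as (x - (2))(x - (6)) = 0.
Roots r₁ = 2, r₂ = 6 (distinct).
General solution: h(n) = A·(2)^n + B·(6)^n.
From h(0) = 5: A + B = 5.
From h(1) = 7: 2A + 6B = 7.
Solving: A = \frac{23}{4}, B = - \frac{3}{4}.
So h(n) = \frac{23 \cdot 2^{n}}{4} - \frac{3 \cdot 6^{n}}{4}.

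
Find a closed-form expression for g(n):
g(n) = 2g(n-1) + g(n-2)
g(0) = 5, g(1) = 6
Characteristic equation: x² - 2x - 1 = 0.
Discriminant Δ = (2)² + 4·(1) = 8.
Roots r₁,₂ = (2 ± √8)/2, so r₁ = 1 + \sqrt{2}, r₂ = 1 - \sqrt{2}.
General solution: g(n) = A·r₁^n + B·r₂^n.
From the initial conditions, A + B = 5 and r₁A + r₂B = 6.
Since r₁ - r₂ = √8: A = (6 - (5)r₂)/√8 = \frac{\sqrt{2}}{4} + \frac{5}{2}, and B = 5 - A = \frac{5}{2} - \frac{\sqrt{2}}{4}.
So g(n) = \left(\frac{\sqrt{2}}{4} + \frac{5}{2}\right)\left(1 + \sqrt{2}\right)^n + \left(\frac{5}{2} - \frac{\sqrt{2}}{4}\right)\left(1 - \sqrt{2}\right)^n.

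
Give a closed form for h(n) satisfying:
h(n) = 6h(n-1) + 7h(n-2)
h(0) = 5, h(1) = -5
Characteristic equation: x² - 6x - 7 = 0, which factors as (x - (7))(x - (-1)) = 0.
Roots r₁ = 7, r₂ = -1 (distinct).
General solution: h(n) = A·(7)^n + B·(-1)^n.
From h(0) = 5: A + B = 5.
From h(1) = -5: 7A - B = -5.
Solving: A = 0, B = 5.
So h(n) = 5 \left(-1\right)^{n}.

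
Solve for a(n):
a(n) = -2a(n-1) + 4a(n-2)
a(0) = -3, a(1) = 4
Characteristic equation: x² + 2x - 4 = 0.
Discriminant Δ = (-2)² + 4·(4) = 20.
Roots r₁,₂ = (-2 ± √20)/2, so r₁ = -1 + \sqrt{5}, r₂ = - \sqrt{5} - 1.
General solution: a(n) = A·r₁^n + B·r₂^n.
From the initial conditions, A + B = -3 and r₁A + r₂B = 4.
Since r₁ - r₂ = √20: A = (4 - (-3)r₂)/√20 = - \frac{3}{2} + \frac{\sqrt{5}}{10}, and B = -3 - A = - \frac{3}{2} - \frac{\sqrt{5}}{10}.
So a(n) = \left(- \frac{3}{2} + \frac{\sqrt{5}}{10}\right)\left(-1 + \sqrt{5}\right)^n + \left(- \frac{3}{2} - \frac{\sqrt{5}}{10}\right)\left(- \sqrt{5} - 1\right)^n.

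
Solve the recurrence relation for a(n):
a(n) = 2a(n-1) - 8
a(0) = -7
First-order linear non-homogeneous.
Homogeneous solution: a_h(n) = A·(2)^n.
Try constant particular solution a_p = K: K = 2K - 8 ⇒ K = 8.
General: a(n) = A·(2)^n + 8.
Apply a(0) = -7: A + 8 = -7 ⇒ A = -15.
So a(n) = 8 - 15 \cdot 2^{n}.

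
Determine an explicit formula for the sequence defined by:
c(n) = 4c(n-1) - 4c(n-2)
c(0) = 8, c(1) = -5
Characteristic equation: x² - 4x + 4 = 0, which is (x - (2))².
Repeated root r = 2.
General solution: c(n) = (A + Bn)·(2)^n.
From c(0) = 8: A = 8.
From c(1) = -5: (A + B)·(2) = -5 ⇒ B = - \frac{21}{2}.
So c(n) = \left(8 - \frac{21 n}{2}\right) \cdot (2)^n.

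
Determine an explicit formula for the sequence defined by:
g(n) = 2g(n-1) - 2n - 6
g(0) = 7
First-order linear with linear forcing.
Homogeneous solution: g_h(n) = A·(2)^n.
Try particular g_p(n) = pn + q. Substituting:
  pn + q = 2(p(n-1) + q) - 2n - 6.
Matching the n-coefficient: p = 2p - 2 ⇒ p = 2.
Matching constants: q = -2p + 2q - 6 ⇒ q = 10.
General: g(n) = A·(2)^n + 2 n + 10.
Apply g(0) = 7: A + 10 = 7 ⇒ A = -3.
So g(n) = - 3 \cdot 2^{n} + 2 n + 10.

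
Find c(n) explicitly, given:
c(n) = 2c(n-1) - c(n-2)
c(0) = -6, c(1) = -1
Characteristic equation: x² - 2x + 1 = 0, which is (x - (1))².
Repeated root r = 1.
General solution: c(n) = (A + Bn)·(1)^n.
From c(0) = -6: A = -6.
From c(1) = -1: (A + B)·(1) = -1 ⇒ B = 5.
So c(n) = \left(5 n - 6\right) \cdot (1)^n.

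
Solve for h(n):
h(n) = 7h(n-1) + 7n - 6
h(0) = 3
First-order linear with linear forcing.
Homogeneous solution: h_h(n) = A·(7)^n.
Try particular h_p(n) = pn + q. Substituting:
  pn + q = 7(p(n-1) + q) + 7n - 6.
Matching the n-coefficient: p = 7p + 7 ⇒ p = - \frac{7}{6}.
Matching constants: q = -7p + 7q - 6 ⇒ q = - \frac{13}{36}.
General: h(n) = A·(7)^n - \frac{7 n}{6} - \frac{13}{36}.
Apply h(0) = 3: A - \frac{13}{36} = 3 ⇒ A = \frac{121}{36}.
So h(n) = \frac{121 \cdot 7^{n}}{36} - \frac{7 n}{6} - \frac{13}{36}.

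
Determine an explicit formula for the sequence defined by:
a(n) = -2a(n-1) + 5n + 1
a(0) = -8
First-order linear with linear forcing.
Homogeneous solution: a_h(n) = A·(-2)^n.
Try particular a_p(n) = pn + q. Substituting:
  pn + q = -2(p(n-1) + q) + 5n + 1.
Matching the n-coefficient: p = -2p + 5 ⇒ p = \frac{5}{3}.
Matching constants: q = 2p - 2q + 1 ⇒ q = \frac{13}{9}.
General: a(n) = A·(-2)^n + \frac{5 n}{3} + \frac{13}{9}.
Apply a(0) = -8: A + \frac{13}{9} = -8 ⇒ A = - \frac{85}{9}.
So a(n) = - \frac{85 \left(-2\right)^{n}}{9} + \frac{5 n}{3} + \frac{13}{9}.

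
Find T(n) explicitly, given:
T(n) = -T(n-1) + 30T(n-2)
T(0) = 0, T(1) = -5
Characteristic equation: x² + x - 30 = 0, which factors as (x - (-6))(x - (5)) = 0.
Roots r₁ = -6, r₂ = 5 (distinct).
General solution: T(n) = A·(-6)^n + B·(5)^n.
From T(0) = 0: A + B = 0.
From T(1) = -5: -6A + 5B = -5.
Solving: A = \frac{5}{11}, B = - \frac{5}{11}.
So T(n) = \frac{5 \left(-6\right)^{n}}{11} - \frac{5 \cdot 5^{n}}{11}.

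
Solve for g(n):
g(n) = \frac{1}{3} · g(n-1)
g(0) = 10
Pure geometric recurrence with ratio \frac{1}{3}.
By induction g(n) = g(0) · (\frac{1}{3})^n = 10 \cdot 3^{- n}.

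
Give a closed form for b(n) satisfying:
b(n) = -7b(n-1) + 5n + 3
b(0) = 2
First-order linear with linear forcing.
Homogeneous solution: b_h(n) = A·(-7)^n.
Try particular b_p(n) = pn + q. Substituting:
  pn + q = -7(p(n-1) + q) + 5n + 3.
Matching the n-coefficient: p = -7p + 5 ⇒ p = \frac{5}{8}.
Matching constants: q = 7p - 7q + 3 ⇒ q = \frac{59}{64}.
General: b(n) = A·(-7)^n + \frac{5 n}{8} + \frac{59}{64}.
Apply b(0) = 2: A + \frac{59}{64} = 2 ⇒ A = \frac{69}{64}.
So b(n) = \frac{69 \left(-7\right)^{n}}{64} + \frac{5 n}{8} + \frac{59}{64}.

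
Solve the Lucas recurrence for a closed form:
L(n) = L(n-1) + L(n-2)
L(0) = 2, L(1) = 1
This is the Lucas sequence.
Characteristic equation: x² - x - 1 = 0; roots r₁ = \frac{1}{2} + \frac{\sqrt{5}}{2}, r₂ = \frac{1}{2} - \frac{\sqrt{5}}{2}.
General: L(n) = A·r₁^n + B·r₂^n. Solving with L(0)=2, L(1)=1 gives A = 1, B = 1.
So L(n) = 2^{- n} \left(\left(1 - \sqrt{5}\right)^{n} + \left(1 + \sqrt{5}\right)^{n}\right).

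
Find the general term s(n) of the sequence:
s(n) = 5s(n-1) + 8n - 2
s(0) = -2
First-order linear with linear forcing.
Homogeneous solution: s_h(n) = A·(5)^n.
Try particular s_p(n) = pn + q. Substituting:
  pn + q = 5(p(n-1) + q) + 8n - 2.
Matching the n-coefficient: p = 5p + 8 ⇒ p = -2.
Matching constants: q = -5p + 5q - 2 ⇒ q = -2.
General: s(n) = A·(5)^n - 2 n - 2.
Apply s(0) = -2: A - 2 = -2 ⇒ A = 0.
So s(n) = - 2 n - 2.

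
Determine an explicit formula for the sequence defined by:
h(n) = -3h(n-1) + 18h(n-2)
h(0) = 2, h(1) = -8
Characteristic equation: x² + 3x - 18 = 0, which factors as (x - (-6))(x - (3)) = 0.
Roots r₁ = -6, r₂ = 3 (distinct).
General solution: h(n) = A·(-6)^n + B·(3)^n.
From h(0) = 2: A + B = 2.
From h(1) = -8: -6A + 3B = -8.
Solving: A = \frac{14}{9}, B = \frac{4}{9}.
So h(n) = \frac{14 \left(-6\right)^{n}}{9} + \frac{4 \cdot 3^{n}}{9}.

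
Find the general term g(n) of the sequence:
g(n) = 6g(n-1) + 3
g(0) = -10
First-order linear non-homogeneous.
Homogeneous solution: g_h(n) = A·(6)^n.
Try constant particular solution g_p = K: K = 6K + 3 ⇒ K = - \frac{3}{5}.
General: g(n) = A·(6)^n - \frac{3}{5}.
Apply g(0) = -10: A - \frac{3}{5} = -10 ⇒ A = - \frac{47}{5}.
So g(n) = - \frac{47 \cdot 6^{n}}{5} - \frac{3}{5}.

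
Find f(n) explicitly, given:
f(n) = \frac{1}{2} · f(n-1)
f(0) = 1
Pure geometric recurrence with ratio \frac{1}{2}.
By induction f(n) = f(0) · (\frac{1}{2})^n = \left(\frac{1}{2}\right)^{n}.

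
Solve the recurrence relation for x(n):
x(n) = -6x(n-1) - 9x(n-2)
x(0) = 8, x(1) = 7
Characteristic equation: x² + 6x + 9 = 0, which is (x - (-3))².
Repeated root r = -3.
General solution: x(n) = (A + Bn)·(-3)^n.
From x(0) = 8: A = 8.
From x(1) = 7: (A + B)·(-3) = 7 ⇒ B = - \frac{31}{3}.
So x(n) = \left(8 - \frac{31 n}{3}\right) \cdot (-3)^n.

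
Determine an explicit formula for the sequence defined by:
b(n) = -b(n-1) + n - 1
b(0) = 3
First-order linear with linear forcing.
Homogeneous solution: b_h(n) = A·(-1)^n.
Try particular b_p(n) = pn + q. Substituting:
  pn + q = -(p(n-1) + q) + n - 1.
Matching the n-coefficient: p = -p + 1 ⇒ p = \frac{1}{2}.
Matching constants: q = p - q - 1 ⇒ q = - \frac{1}{4}.
General: b(n) = A·(-1)^n + \frac{n}{2} - \frac{1}{4}.
Apply b(0) = 3: A - \frac{1}{4} = 3 ⇒ A = \frac{13}{4}.
So b(n) = \frac{13 \left(-1\right)^{n}}{4} + \frac{n}{2} - \frac{1}{4}.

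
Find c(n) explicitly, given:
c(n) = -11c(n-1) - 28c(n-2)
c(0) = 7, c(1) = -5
Characteristic equation: x² + 11x + 28 = 0, which factors as (x - (-7))(x - (-4)) = 0.
Roots r₁ = -7, r₂ = -4 (distinct).
General solution: c(n) = A·(-7)^n + B·(-4)^n.
From c(0) = 7: A + B = 7.
From c(1) = -5: -7A - 4B = -5.
Solving: A = - \frac{23}{3}, B = \frac{44}{3}.
So c(n) = \frac{44 \left(-4\right)^{n}}{3} - \frac{23 \left(-7\right)^{n}}{3}.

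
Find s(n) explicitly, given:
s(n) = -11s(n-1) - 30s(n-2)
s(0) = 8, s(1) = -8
Characteristic equation: x² + 11x + 30 = 0, which factors as (x - (-5))(x - (-6)) = 0.
Roots r₁ = -5, r₂ = -6 (distinct).
General solution: s(n) = A·(-5)^n + B·(-6)^n.
From s(0) = 8: A + B = 8.
From s(1) = -8: -5A - 6B = -8.
Solving: A = 40, B = -32.
So s(n) = 40 \left(-5\right)^{n} - 32 \left(-6\right)^{n}.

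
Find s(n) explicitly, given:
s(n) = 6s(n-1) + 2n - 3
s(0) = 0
First-order linear with linear forcing.
Homogeneous solution: s_h(n) = A·(6)^n.
Try particular s_p(n) = pn + q. Substituting:
  pn + q = 6(p(n-1) + q) + 2n - 3.
Matching the n-coefficient: p = 6p + 2 ⇒ p = - \frac{2}{5}.
Matching constants: q = -6p + 6q - 3 ⇒ q = \frac{3}{25}.
General: s(n) = A·(6)^n - \frac{2 n}{5} + \frac{3}{25}.
Apply s(0) = 0: A + \frac{3}{25} = 0 ⇒ A = - \frac{3}{25}.
So s(n) = - \frac{3 \cdot 6^{n}}{25} - \frac{2 n}{5} + \frac{3}{25}.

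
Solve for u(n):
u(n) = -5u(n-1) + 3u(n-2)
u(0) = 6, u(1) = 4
Characteristic equation: x² + 5x - 3 = 0.
Discriminant Δ = (-5)² + 4·(3) = 37.
Roots r₁,₂ = (-5 ± √37)/2, so r₁ = - \frac{5}{2} + \frac{\sqrt{37}}{2}, r₂ = - \frac{\sqrt{37}}{2} - \frac{5}{2}.
General solution: u(n) = A·r₁^n + B·r₂^n.
From the initial conditions, A + B = 6 and r₁A + r₂B = 4.
Since r₁ - r₂ = √37: A = (4 - (6)r₂)/√37 = 3 + \frac{19 \sqrt{37}}{37}, and B = 6 - A = 3 - \frac{19 \sqrt{37}}{37}.
So u(n) = \left(3 + \frac{19 \sqrt{37}}{37}\right)\left(- \frac{5}{2} + \frac{\sqrt{37}}{2}\right)^n + \left(3 - \frac{19 \sqrt{37}}{37}\right)\left(- \frac{\sqrt{37}}{2} - \frac{5}{2}\right)^n.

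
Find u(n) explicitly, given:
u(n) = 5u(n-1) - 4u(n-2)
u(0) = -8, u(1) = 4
Characteristic equation: x² - 5x + 4 = 0, which factors as (x - (1))(x - (4)) = 0.
Roots r₁ = 1, r₂ = 4 (distinct).
General solution: u(n) = A·(1)^n + B·(4)^n.
From u(0) = -8: A + B = -8.
From u(1) = 4: A + 4B = 4.
Solving: A = -12, B = 4.
So u(n) = 4 \cdot 4^{n} - 12.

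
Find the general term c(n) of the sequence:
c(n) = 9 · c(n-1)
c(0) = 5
Pure geometric recurrence with ratio 9.
By induction c(n) = c(0) · (9)^n = 5 \cdot 9^{n}.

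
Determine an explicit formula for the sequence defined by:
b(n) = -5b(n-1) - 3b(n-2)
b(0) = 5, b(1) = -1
Characteristic equation: x² + 5x + 3 = 0.
Discriminant Δ = (-5)² + 4·(-3) = 13.
Roots r₁,₂ = (-5 ± √13)/2, so r₁ = - \frac{5}{2} + \frac{\sqrt{13}}{2}, r₂ = - \frac{5}{2} - \frac{\sqrt{13}}{2}.
General solution: b(n) = A·r₁^n + B·r₂^n.
From the initial conditions, A + B = 5 and r₁A + r₂B = -1.
Since r₁ - r₂ = √13: A = (-1 - (5)r₂)/√13 = \frac{5}{2} + \frac{23 \sqrt{13}}{26}, and B = 5 - A = \frac{5}{2} - \frac{23 \sqrt{13}}{26}.
So b(n) = \left(\frac{5}{2} + \frac{23 \sqrt{13}}{26}\right)\left(- \frac{5}{2} + \frac{\sqrt{13}}{2}\right)^n + \left(\frac{5}{2} - \frac{23 \sqrt{13}}{26}\right)\left(- \frac{5}{2} - \frac{\sqrt{13}}{2}\right)^n.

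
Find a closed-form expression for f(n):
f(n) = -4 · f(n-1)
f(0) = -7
Pure geometric recurrence with ratio -4.
By induction f(n) = f(0) · (-4)^n = - 7 \left(-4\right)^{n}.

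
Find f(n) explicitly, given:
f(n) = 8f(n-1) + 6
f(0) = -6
First-order linear non-homogeneous.
Homogeneous solution: f_h(n) = A·(8)^n.
Try constant particular solution f_p = K: K = 8K + 6 ⇒ K = - \frac{6}{7}.
General: f(n) = A·(8)^n - \frac{6}{7}.
Apply f(0) = -6: A - \frac{6}{7} = -6 ⇒ A = - \frac{36}{7}.
So f(n) = - \frac{36 \cdot 8^{n}}{7} - \frac{6}{7}.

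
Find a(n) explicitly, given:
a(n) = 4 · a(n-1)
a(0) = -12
Pure geometric recurrence with ratio 4.
By induction a(n) = a(0) · (4)^n = - 12 \cdot 4^{n}.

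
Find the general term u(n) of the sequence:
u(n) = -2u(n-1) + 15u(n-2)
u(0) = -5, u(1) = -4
Characteristic equation: x² + 2x - 15 = 0, which factors as (x - (3))(x - (-5)) = 0.
Roots r₁ = 3, r₂ = -5 (distinct).
General solution: u(n) = A·(3)^n + B·(-5)^n.
From u(0) = -5: A + B = -5.
From u(1) = -4: 3A - 5B = -4.
Solving: A = - \frac{29}{8}, B = - \frac{11}{8}.
So u(n) = - \frac{11 \left(-5\right)^{n}}{8} - \frac{29 \cdot 3^{n}}{8}.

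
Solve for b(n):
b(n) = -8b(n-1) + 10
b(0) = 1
First-order linear non-homogeneous.
Homogeneous solution: b_h(n) = A·(-8)^n.
Try constant particular solution b_p = K: K = -8K + 10 ⇒ K = \frac{10}{9}.
General: b(n) = A·(-8)^n + \frac{10}{9}.
Apply b(0) = 1: A + \frac{10}{9} = 1 ⇒ A = - \frac{1}{9}.
So b(n) = \frac{10}{9} - \frac{\left(-8\right)^{n}}{9}.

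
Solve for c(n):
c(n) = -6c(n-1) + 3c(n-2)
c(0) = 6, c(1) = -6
Characteristic equation: x² + 6x - 3 = 0.
Discriminant Δ = (-6)² + 4·(3) = 48.
Roots r₁,₂ = (-6 ± √48)/2, so r₁ = -3 + 2 \sqrt{3}, r₂ = - 2 \sqrt{3} - 3.
General solution: c(n) = A·r₁^n + B·r₂^n.
From the initial conditions, A + B = 6 and r₁A + r₂B = -6.
Since r₁ - r₂ = √48: A = (-6 - (6)r₂)/√48 = \sqrt{3} + 3, and B = 6 - A = 3 - \sqrt{3}.
So c(n) = \left(\sqrt{3} + 3\right)\left(-3 + 2 \sqrt{3}\right)^n + \left(3 - \sqrt{3}\right)\left(- 2 \sqrt{3} - 3\right)^n.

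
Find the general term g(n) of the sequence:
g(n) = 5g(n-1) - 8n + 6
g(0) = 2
First-order linear with linear forcing.
Homogeneous solution: g_h(n) = A·(5)^n.
Try particular g_p(n) = pn + q. Substituting:
  pn + q = 5(p(n-1) + q) - 8n + 6.
Matching the n-coefficient: p = 5p - 8 ⇒ p = 2.
Matching constants: q = -5p + 5q + 6 ⇒ q = 1.
General: g(n) = A·(5)^n + 2 n + 1.
Apply g(0) = 2: A + 1 = 2 ⇒ A = 1.
So g(n) = 5^{n} + 2 n + 1.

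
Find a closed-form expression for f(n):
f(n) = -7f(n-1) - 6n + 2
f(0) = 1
First-order linear with linear forcing.
Homogeneous solution: f_h(n) = A·(-7)^n.
Try particular f_p(n) = pn + q. Substituting:
  pn + q = -7(p(n-1) + q) - 6n + 2.
Matching the n-coefficient: p = -7p - 6 ⇒ p = - \frac{3}{4}.
Matching constants: q = 7p - 7q + 2 ⇒ q = - \frac{13}{32}.
General: f(n) = A·(-7)^n - \frac{3 n}{4} - \frac{13}{32}.
Apply f(0) = 1: A - \frac{13}{32} = 1 ⇒ A = \frac{45}{32}.
So f(n) = \frac{45 \left(-7\right)^{n}}{32} - \frac{3 n}{4} - \frac{13}{32}.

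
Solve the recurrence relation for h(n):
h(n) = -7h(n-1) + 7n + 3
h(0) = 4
First-order linear with linear forcing.
Homogeneous solution: h_h(n) = A·(-7)^n.
Try particular h_p(n) = pn + q. Substituting:
  pn + q = -7(p(n-1) + q) + 7n + 3.
Matching the n-coefficient: p = -7p + 7 ⇒ p = \frac{7}{8}.
Matching constants: q = 7p - 7q + 3 ⇒ q = \frac{73}{64}.
General: h(n) = A·(-7)^n + \frac{7 n}{8} + \frac{73}{64}.
Apply h(0) = 4: A + \frac{73}{64} = 4 ⇒ A = \frac{183}{64}.
So h(n) = \frac{183 \left(-7\right)^{n}}{64} + \frac{7 n}{8} + \frac{73}{64}.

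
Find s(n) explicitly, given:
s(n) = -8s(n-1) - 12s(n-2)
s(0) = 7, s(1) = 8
Characteristic equation: x² + 8x + 12 = 0, which factors as (x - (-6))(x - (-2)) = 0.
Roots r₁ = -6, r₂ = -2 (distinct).
General solution: s(n) = A·(-6)^n + B·(-2)^n.
From s(0) = 7: A + B = 7.
From s(1) = 8: -6A - 2B = 8.
Solving: A = - \frac{11}{2}, B = \frac{25}{2}.
So s(n) = \frac{25 \left(-2\right)^{n}}{2} - \frac{11 \left(-6\right)^{n}}{2}.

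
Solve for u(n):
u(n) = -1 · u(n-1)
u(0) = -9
Pure geometric recurrence with ratio -1.
By induction u(n) = u(0) · (-1)^n = - 9 \left(-1\right)^{n}.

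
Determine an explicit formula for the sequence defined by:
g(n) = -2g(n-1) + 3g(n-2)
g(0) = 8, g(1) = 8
Characteristic equation: x² + 2x - 3 = 0, which factors as (x - (1))(x - (-3)) = 0.
Roots r₁ = 1, r₂ = -3 (distinct).
General solution: g(n) = A·(1)^n + B·(-3)^n.
From g(0) = 8: A + B = 8.
From g(1) = 8: A - 3B = 8.
Solving: A = 8, B = 0.
So g(n) = 8.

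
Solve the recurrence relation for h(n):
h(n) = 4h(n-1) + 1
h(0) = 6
First-order linear non-homogeneous.
Homogeneous solution: h_h(n) = A·(4)^n.
Try constant particular solution h_p = K: K = 4K + 1 ⇒ K = - \frac{1}{3}.
General: h(n) = A·(4)^n - \frac{1}{3}.
Apply h(0) = 6: A - \frac{1}{3} = 6 ⇒ A = \frac{19}{3}.
So h(n) = \frac{19 \cdot 4^{n}}{3} - \frac{1}{3}.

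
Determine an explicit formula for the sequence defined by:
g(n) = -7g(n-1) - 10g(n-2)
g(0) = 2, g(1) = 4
Characteristic equation: x² + 7x + 10 = 0, which factors as (x - (-2))(x - (-5)) = 0.
Roots r₁ = -2, r₂ = -5 (distinct).
General solution: g(n) = A·(-2)^n + B·(-5)^n.
From g(0) = 2: A + B = 2.
From g(1) = 4: -2A - 5B = 4.
Solving: A = \frac{14}{3}, B = - \frac{8}{3}.
So g(n) = \frac{14 \left(-2\right)^{n}}{3} - \frac{8 \left(-5\right)^{n}}{3}.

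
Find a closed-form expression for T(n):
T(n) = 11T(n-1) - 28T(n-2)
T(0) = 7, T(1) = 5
Characteristic equation: x² - 11x + 28 = 0, which factors as (x - (4))(x - (7)) = 0.
Roots r₁ = 4, r₂ = 7 (distinct).
General solution: T(n) = A·(4)^n + B·(7)^n.
From T(0) = 7: A + B = 7.
From T(1) = 5: 4A + 7B = 5.
Solving: A = \frac{44}{3}, B = - \frac{23}{3}.
So T(n) = \frac{44 \cdot 4^{n}}{3} - \frac{23 \cdot 7^{n}}{3}.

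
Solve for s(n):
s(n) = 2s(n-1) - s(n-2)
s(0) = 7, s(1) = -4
Characteristic equation: x² - 2x + 1 = 0, which is (x - (1))².
Repeated root r = 1.
General solution: s(n) = (A + Bn)·(1)^n.
From s(0) = 7: A = 7.
From s(1) = -4: (A + B)·(1) = -4 ⇒ B = -11.
So s(n) = \left(7 - 11 n\right) \cdot (1)^n.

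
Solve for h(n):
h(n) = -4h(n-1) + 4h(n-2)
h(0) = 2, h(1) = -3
Characteristic equation: x² + 4x - 4 = 0.
Discriminant Δ = (-4)² + 4·(4) = 32.
Roots r₁,₂ = (-4 ± √32)/2, so r₁ = -2 + 2 \sqrt{2}, r₂ = - 2 \sqrt{2} - 2.
General solution: h(n) = A·r₁^n + B·r₂^n.
From the initial conditions, A + B = 2 and r₁A + r₂B = -3.
Since r₁ - r₂ = √32: A = (-3 - (2)r₂)/√32 = \frac{\sqrt{2}}{8} + 1, and B = 2 - A = 1 - \frac{\sqrt{2}}{8}.
So h(n) = \left(\frac{\sqrt{2}}{8} + 1\right)\left(-2 + 2 \sqrt{2}\right)^n + \left(1 - \frac{\sqrt{2}}{8}\right)\left(- 2 \sqrt{2} - 2\right)^n.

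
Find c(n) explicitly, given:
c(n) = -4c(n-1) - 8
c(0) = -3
First-order linear non-homogeneous.
Homogeneous solution: c_h(n) = A·(-4)^n.
Try constant particular solution c_p = K: K = -4K - 8 ⇒ K = - \frac{8}{5}.
General: c(n) = A·(-4)^n - \frac{8}{5}.
Apply c(0) = -3: A - \frac{8}{5} = -3 ⇒ A = - \frac{7}{5}.
So c(n) = - \frac{7 \left(-4\right)^{n}}{5} - \frac{8}{5}.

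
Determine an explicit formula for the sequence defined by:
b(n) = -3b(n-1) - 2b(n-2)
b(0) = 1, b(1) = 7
Characteristic equation: x² + 3x + 2 = 0, which factors as (x - (-1))(x - (-2)) = 0.
Roots r₁ = -1, r₂ = -2 (distinct).
General solution: b(n) = A·(-1)^n + B·(-2)^n.
From b(0) = 1: A + B = 1.
From b(1) = 7: -A - 2B = 7.
Solving: A = 9, B = -8.
So b(n) = 9 \left(-1\right)^{n} - 8 \left(-2\right)^{n}.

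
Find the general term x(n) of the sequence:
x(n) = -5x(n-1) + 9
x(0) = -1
First-order linear non-homogeneous.
Homogeneous solution: x_h(n) = A·(-5)^n.
Try constant particular solution x_p = K: K = -5K + 9 ⇒ K = \frac{3}{2}.
General: x(n) = A·(-5)^n + \frac{3}{2}.
Apply x(0) = -1: A + \frac{3}{2} = -1 ⇒ A = - \frac{5}{2}.
So x(n) = \frac{3}{2} - \frac{5 \left(-5\right)^{n}}{2}.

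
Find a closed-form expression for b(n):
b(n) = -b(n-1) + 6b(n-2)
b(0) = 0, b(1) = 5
Characteristic equation: x² + x - 6 = 0, which factors as (x - (2))(x - (-3)) = 0.
Roots r₁ = 2, r₂ = -3 (distinct).
General solution: b(n) = A·(2)^n + B·(-3)^n.
From b(0) = 0: A + B = 0.
From b(1) = 5: 2A - 3B = 5.
Solving: A = 1, B = -1.
So b(n) = - \left(-3\right)^{n} + 2^{n}.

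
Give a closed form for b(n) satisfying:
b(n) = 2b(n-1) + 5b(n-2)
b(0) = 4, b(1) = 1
Characteristic equation: x² - 2x - 5 = 0.
Discriminant Δ = (2)² + 4·(5) = 24.
Roots r₁,₂ = (2 ± √24)/2, so r₁ = 1 + \sqrt{6}, r₂ = 1 - \sqrt{6}.
General solution: b(n) = A·r₁^n + B·r₂^n.
From the initial conditions, A + B = 4 and r₁A + r₂B = 1.
Since r₁ - r₂ = √24: A = (1 - (4)r₂)/√24 = 2 - \frac{\sqrt{6}}{4}, and B = 4 - A = \frac{\sqrt{6}}{4} + 2.
So b(n) = \left(2 - \frac{\sqrt{6}}{4}\right)\left(1 + \sqrt{6}\right)^n + \left(\frac{\sqrt{6}}{4} + 2\right)\left(1 - \sqrt{6}\right)^n.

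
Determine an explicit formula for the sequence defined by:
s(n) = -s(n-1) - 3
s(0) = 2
First-order linear non-homogeneous.
Homogeneous solution: s_h(n) = A·(-1)^n.
Try constant particular solution s_p = K: K = -K - 3 ⇒ K = - \frac{3}{2}.
General: s(n) = A·(-1)^n - \frac{3}{2}.
Apply s(0) = 2: A - \frac{3}{2} = 2 ⇒ A = \frac{7}{2}.
So s(n) = \frac{7 \left(-1\right)^{n}}{2} - \frac{3}{2}.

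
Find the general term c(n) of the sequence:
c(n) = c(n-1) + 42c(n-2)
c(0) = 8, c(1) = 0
Characteristic equation: x² - x - 42 = 0, which factors as (x - (-6))(x - (7)) = 0.
Roots r₁ = -6, r₂ = 7 (distinct).
General solution: c(n) = A·(-6)^n + B·(7)^n.
From c(0) = 8: A + B = 8.
From c(1) = 0: -6A + 7B = 0.
Solving: A = \frac{56}{13}, B = \frac{48}{13}.
So c(n) = \frac{56 \left(-6\right)^{n}}{13} + \frac{48 \cdot 7^{n}}{13}.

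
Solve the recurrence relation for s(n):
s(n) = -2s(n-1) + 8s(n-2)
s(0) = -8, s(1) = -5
Characteristic equation: x² + 2x - 8 = 0, which factors as (x - (-4))(x - (2)) = 0.
Roots r₁ = -4, r₂ = 2 (distinct).
General solution: s(n) = A·(-4)^n + B·(2)^n.
From s(0) = -8: A + B = -8.
From s(1) = -5: -4A + 2B = -5.
Solving: A = - \frac{11}{6}, B = - \frac{37}{6}.
So s(n) = - \frac{11 \left(-4\right)^{n}}{6} - \frac{37 \cdot 2^{n}}{6}.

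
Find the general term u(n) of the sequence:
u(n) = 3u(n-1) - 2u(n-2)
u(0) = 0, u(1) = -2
Characteristic equation: x² - 3x + 2 = 0, which factors as (x - (1))(x - (2)) = 0.
Roots r₁ = 1, r₂ = 2 (distinct).
General solution: u(n) = A·(1)^n + B·(2)^n.
From u(0) = 0: A + B = 0.
From u(1) = -2: A + 2B = -2.
Solving: A = 2, B = -2.
So u(n) = 2 - 2 \cdot 2^{n}.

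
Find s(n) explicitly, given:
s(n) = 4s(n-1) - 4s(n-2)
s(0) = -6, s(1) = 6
Characteristic equation: x² - 4x + 4 = 0, which is (x - (2))².
Repeated root r = 2.
General solution: s(n) = (A + Bn)·(2)^n.
From s(0) = -6: A = -6.
From s(1) = 6: (A + B)·(2) = 6 ⇒ B = 9.
So s(n) = \left(9 n - 6\right) \cdot (2)^n.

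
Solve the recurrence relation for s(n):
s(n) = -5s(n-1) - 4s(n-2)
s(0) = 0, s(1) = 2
Characteristic equation: x² + 5x + 4 = 0, which factors as (x - (-4))(x - (-1)) = 0.
Roots r₁ = -4, r₂ = -1 (distinct).
General solution: s(n) = A·(-4)^n + B·(-1)^n.
From s(0) = 0: A + B = 0.
From s(1) = 2: -4A - B = 2.
Solving: A = - \frac{2}{3}, B = \frac{2}{3}.
So s(n) = \frac{2 \left(-1\right)^{n}}{3} - \frac{2 \left(-4\right)^{n}}{3}.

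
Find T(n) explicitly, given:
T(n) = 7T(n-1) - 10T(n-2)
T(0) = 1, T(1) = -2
Characteristic equation: x² - 7x + 10 = 0, which factors as (x - (5))(x - (2)) = 0.
Roots r₁ = 5, r₂ = 2 (distinct).
General solution: T(n) = A·(5)^n + B·(2)^n.
From T(0) = 1: A + B = 1.
From T(1) = -2: 5A + 2B = -2.
Solving: A = - \frac{4}{3}, B = \frac{7}{3}.
So T(n) = \frac{7 \cdot 2^{n}}{3} - \frac{4 \cdot 5^{n}}{3}.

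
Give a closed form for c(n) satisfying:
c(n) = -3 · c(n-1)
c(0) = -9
Pure geometric recurrence with ratio -3.
By induction c(n) = c(0) · (-3)^n = - 9 \left(-3\right)^{n}.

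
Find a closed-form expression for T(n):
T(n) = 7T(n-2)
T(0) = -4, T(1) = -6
Characteristic equation: x² - 7 = 0.
Discriminant Δ = (0)² + 4·(7) = 28.
Roots r₁,₂ = (0 ± √28)/2, so r₁ = \sqrt{7}, r₂ = - \sqrt{7}.
General solution: T(n) = A·r₁^n + B·r₂^n.
From the initial conditions, A + B = -4 and r₁A + r₂B = -6.
Since r₁ - r₂ = √28: A = (-6 - (-4)r₂)/√28 = -2 - \frac{3 \sqrt{7}}{7}, and B = -4 - A = -2 + \frac{3 \sqrt{7}}{7}.
So T(n) = \left(-2 - \frac{3 \sqrt{7}}{7}\right)\left(\sqrt{7}\right)^n + \left(-2 + \frac{3 \sqrt{7}}{7}\right)\left(- \sqrt{7}\right)^n.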